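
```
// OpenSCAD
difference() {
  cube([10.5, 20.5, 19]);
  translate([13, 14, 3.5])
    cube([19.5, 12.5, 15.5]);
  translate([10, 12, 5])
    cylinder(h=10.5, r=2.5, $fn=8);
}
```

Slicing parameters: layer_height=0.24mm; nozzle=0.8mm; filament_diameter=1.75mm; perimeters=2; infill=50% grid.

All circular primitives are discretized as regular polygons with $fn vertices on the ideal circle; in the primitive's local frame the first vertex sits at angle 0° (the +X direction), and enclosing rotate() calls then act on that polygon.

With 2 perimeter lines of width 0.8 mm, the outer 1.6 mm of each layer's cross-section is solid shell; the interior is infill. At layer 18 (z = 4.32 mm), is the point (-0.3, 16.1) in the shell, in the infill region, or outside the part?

At z = 4.32 mm: the 10.5×20.5 cube contributes its full rectangle; the 19.5×12.5 cube at (13, 14) contributes its full rectangle; the cylinder at (10, 12) is not intersected at this z (z outside [5, 15.5]); Subtracting the remaining from the first: starting from the 10.5×20.5 cube, the 19.5×12.5 cube at (13, 14) misses the remaining region (no effect) — 1 connected region. Overall, the cross-section is a single solid region. The nearest boundary edge runs (0.00, 0.00)→(0.00, 20.50); distance from the point to it = 0.30 mm. The point is not inside any of the regions above, so it lies outside the cross-section (0.30 mm from the nearest boundary).

outside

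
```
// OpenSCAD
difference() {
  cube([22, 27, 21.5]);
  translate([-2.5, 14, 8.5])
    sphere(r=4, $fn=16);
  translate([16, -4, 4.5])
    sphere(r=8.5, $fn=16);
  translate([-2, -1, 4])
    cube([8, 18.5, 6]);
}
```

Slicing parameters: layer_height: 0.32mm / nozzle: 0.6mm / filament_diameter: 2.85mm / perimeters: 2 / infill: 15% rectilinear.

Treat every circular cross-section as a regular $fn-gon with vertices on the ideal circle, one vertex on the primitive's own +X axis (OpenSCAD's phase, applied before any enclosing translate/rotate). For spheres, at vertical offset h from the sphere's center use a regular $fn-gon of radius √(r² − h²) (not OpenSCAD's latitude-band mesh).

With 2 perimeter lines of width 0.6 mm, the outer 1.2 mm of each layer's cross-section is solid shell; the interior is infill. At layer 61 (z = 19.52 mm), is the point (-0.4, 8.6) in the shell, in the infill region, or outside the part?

outside

At z = 19.52 mm: the cube (footprint 22×27) is included at this height; the sphere at (-2.5, 14) does not reach this height (|z−center|=11.020 > r=4); the sphere at (16, -4) does not reach this height (|z−center|=15.020 > r=8.5); the cube at (-2, -1) does not reach this height (z outside [4, 10]); After the difference (first − rest): none of the subtracted shapes is present at this height, so the 22×27 cube is unchanged — 1 connected region. Overall, the cross-section is a single solid region. The nearest boundary edge runs (0.00, 27.00)→(0.00, 0.00); distance from the point to it = 0.40 mm. The point is not inside any of the regions above, so it lies outside the cross-section (0.40 mm from the nearest boundary).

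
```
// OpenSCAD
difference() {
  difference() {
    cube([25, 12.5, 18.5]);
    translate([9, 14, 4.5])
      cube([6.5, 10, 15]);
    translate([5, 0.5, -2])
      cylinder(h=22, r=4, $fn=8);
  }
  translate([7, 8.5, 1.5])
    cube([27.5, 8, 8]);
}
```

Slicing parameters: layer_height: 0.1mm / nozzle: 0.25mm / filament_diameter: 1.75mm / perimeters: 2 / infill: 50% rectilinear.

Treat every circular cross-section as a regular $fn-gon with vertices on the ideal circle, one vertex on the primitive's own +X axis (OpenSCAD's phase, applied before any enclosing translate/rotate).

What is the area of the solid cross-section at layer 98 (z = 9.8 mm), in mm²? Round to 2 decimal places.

285.98 mm²

At z = 9.8 mm: the 25×12.5 cube contributes its full rectangle (area 312.50 mm²); the cube at (9, 14) (footprint 6.5×10) is included at this height (area 65.00 mm²); the r=4 cylinder at (5, 0.5) gives a regular 8-gon of circumradius 4 (constant along its height) (area = (8/2)·4.000²·sin(360°/8) = 45.25 mm²); After the difference (first − rest): starting from the 25×12.5 cube (312.50 mm²), the 6.5×10 cube at (9, 14) misses the remaining region (no effect); the r=4 cylinder at (5, 0.5) partially overlaps it — only the 26.52 mm² overlap (of its 45.25 mm²) is removed, clipping the outline — area = 285.98 mm²; the cube at (7, 8.5) is absent (z outside [1.5, 9.5]); Taking the first minus the rest: none of the subtracted shapes is present at this height, so the result so far is unchanged — area = 285.98 mm². Overall, the cross-section is a single solid region. Net area = 285.98 mm².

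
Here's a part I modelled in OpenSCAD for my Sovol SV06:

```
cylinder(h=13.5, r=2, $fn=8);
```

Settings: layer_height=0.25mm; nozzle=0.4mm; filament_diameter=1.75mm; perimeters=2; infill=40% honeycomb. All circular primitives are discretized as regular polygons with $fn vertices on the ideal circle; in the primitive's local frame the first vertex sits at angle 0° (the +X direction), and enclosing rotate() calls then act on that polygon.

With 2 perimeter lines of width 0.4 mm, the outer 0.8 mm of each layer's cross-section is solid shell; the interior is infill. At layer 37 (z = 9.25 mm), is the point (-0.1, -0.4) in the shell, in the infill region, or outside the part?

infill

At z = 9.25 mm: the r=2 cylinder gives a regular 8-gon of circumradius 2 (constant along its height). Overall, the cross-section is a single solid region. The nearest boundary edge runs (-1.41, -1.41)→(-0.00, -2.00); distance from the point to it = 1.44 mm. The point is inside the cross-section and 1.44 mm from the nearest boundary — more than the 0.8 mm shell width (2 × 0.4), so it's in the infill interior.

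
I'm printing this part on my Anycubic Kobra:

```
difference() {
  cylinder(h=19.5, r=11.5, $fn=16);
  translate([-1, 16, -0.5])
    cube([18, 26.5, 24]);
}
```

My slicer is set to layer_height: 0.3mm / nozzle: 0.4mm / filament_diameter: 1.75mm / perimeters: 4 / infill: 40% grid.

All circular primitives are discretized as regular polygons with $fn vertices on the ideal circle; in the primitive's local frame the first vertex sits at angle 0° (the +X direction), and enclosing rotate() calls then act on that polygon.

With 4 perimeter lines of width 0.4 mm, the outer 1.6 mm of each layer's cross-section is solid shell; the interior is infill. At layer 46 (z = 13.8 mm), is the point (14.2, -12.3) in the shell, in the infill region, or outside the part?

outside

At z = 13.8 mm: the r=11.5 cylinder contributes a regular 16-gon of circumradius 11.5; the 18×26.5 cube at (-1, 16) contributes its full rectangle; After the difference (first − rest): starting from the r=11.5 cylinder, the 18×26.5 cube at (-1, 16) misses the remaining region (no effect) — 1 connected region. Overall, the cross-section is a single solid region. The nearest boundary edge runs (10.62, -4.40)→(8.13, -8.13); distance from the point to it = 7.36 mm. The point is not inside any of the regions above, so it lies outside the cross-section (7.36 mm from the nearest boundary).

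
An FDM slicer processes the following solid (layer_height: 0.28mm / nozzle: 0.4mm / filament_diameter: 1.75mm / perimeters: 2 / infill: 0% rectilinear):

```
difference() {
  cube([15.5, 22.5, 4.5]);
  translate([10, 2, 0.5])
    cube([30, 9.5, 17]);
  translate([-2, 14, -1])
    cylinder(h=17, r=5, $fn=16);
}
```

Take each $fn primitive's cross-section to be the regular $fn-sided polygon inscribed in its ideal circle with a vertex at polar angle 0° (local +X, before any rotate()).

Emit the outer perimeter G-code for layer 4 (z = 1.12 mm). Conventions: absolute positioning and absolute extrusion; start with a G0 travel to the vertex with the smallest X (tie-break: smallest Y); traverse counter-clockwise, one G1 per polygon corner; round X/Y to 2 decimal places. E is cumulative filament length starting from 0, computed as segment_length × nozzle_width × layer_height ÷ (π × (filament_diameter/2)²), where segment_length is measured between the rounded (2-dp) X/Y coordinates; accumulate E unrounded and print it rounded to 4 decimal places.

G0 X0.00 Y0.00 Z1.12
G1 X15.50 Y0.00 E0.7217
G1 X15.50 Y2.00 E0.8149
G1 X10.00 Y2.00 E1.0710
G1 X10.00 Y11.50 E1.5133
G1 X15.50 Y11.50 E1.7694
G1 X15.50 Y22.50 E2.2816
G1 X0.00 Y22.50 E3.0034
G1 X0.00 Y18.56 E3.1869
G1 X1.54 Y17.54 E3.2729
G1 X2.62 Y15.91 E3.3639
G1 X3.00 Y14.00 E3.4546
G1 X2.62 Y12.09 E3.5453
G1 X1.54 Y10.46 E3.6363
G1 X0.00 Y9.44 E3.7223
G1 X0.00 Y0.00 E4.1619

At z = 1.12 mm: the cube is present — its section is the full 15.5×22.5 rectangle; the cube at (10, 2) (footprint 30×9.5) is included at this height; the cylinder at (-2, 14): section is a regular 16-gon, circumradius r=5; Subtracting the remaining from the first: starting from the 15.5×22.5 cube, the 30×9.5 cube at (10, 2) partially overlaps it — only the 52.25 mm² overlap (of its 285.00 mm²) is removed, clipping the outline; the r=5 cylinder at (-2, 14) partially overlaps it — only the 19.07 mm² overlap (of its 76.54 mm²) is removed, clipping the outline — 1 connected region. The outline is a single polygon with 15 vertices. Extrusion per mm of travel: 0.4 × 0.28 / (π × 0.875²) = 0.046564. Accumulating E over each segment gives final E = 4.1619.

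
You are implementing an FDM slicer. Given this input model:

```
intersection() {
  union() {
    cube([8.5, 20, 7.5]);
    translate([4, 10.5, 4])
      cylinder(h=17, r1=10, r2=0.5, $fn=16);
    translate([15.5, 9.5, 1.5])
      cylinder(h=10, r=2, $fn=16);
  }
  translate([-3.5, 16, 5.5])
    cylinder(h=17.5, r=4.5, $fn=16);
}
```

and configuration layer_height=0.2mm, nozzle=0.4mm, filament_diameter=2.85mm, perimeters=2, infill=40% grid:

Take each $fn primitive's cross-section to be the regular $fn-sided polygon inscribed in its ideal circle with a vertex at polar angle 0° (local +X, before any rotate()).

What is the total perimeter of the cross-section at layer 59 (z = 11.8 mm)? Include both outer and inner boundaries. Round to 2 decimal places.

At z = 11.8 mm: the cube is not intersected at this z (z outside [0, 7.5]); the cone at (4, 10.5) contributes a regular 16-gon of circumradius 5.641 (interpolated between r1=10 and r2=0.5 at t=0.459) (perimeter = 2·16·5.641·sin(180°/16) = 35.22 mm); the cylinder at (15.5, 9.5) is not intersected at this z (z outside [1.5, 11.5]); Merging all regions: only the cone at (4, 10.5) is present, so the union is just that shape — boundary = 35.22 mm; the r=4.5 cylinder at (-3.5, 16) gives a regular 16-gon of circumradius 4.5 (constant along its height) (perimeter = 2·16·4.500·sin(180°/16) = 28.09 mm); Taking the intersection: the r=4.5 cylinder at (-3.5, 16) partially overlaps the result so far; clipping to the common part keeps 1.77 mm² — boundary = 7.38 mm. Overall, the cross-section is a single solid region. Total boundary length (outer) = 7.38 mm.

7.38 mm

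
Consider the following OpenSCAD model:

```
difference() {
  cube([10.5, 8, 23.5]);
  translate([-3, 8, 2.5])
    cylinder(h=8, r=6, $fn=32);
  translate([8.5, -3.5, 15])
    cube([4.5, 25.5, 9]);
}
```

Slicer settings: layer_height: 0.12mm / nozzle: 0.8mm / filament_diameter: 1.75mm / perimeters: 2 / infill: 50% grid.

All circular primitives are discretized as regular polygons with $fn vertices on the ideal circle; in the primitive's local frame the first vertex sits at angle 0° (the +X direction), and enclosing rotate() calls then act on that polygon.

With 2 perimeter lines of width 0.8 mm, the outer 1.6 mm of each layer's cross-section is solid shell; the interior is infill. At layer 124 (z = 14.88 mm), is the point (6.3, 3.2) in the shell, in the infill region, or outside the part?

At z = 14.88 mm: the cube (footprint 10.5×8) is included at this height; the cylinder at (-3, 8) is not intersected at this z (z outside [2.5, 10.5]); the cube at (8.5, -3.5) is absent (z outside [15, 24]); Taking the first minus the rest: none of the subtracted shapes is present at this height, so the 10.5×8 cube is unchanged — 1 connected region. Overall, the cross-section is a single solid region. The nearest boundary edge runs (0.00, 0.00)→(10.50, 0.00); distance from the point to it = 3.20 mm. The point is inside the cross-section and 3.20 mm from the nearest boundary — more than the 1.6 mm shell width (2 × 0.8), so it's in the infill interior.

infill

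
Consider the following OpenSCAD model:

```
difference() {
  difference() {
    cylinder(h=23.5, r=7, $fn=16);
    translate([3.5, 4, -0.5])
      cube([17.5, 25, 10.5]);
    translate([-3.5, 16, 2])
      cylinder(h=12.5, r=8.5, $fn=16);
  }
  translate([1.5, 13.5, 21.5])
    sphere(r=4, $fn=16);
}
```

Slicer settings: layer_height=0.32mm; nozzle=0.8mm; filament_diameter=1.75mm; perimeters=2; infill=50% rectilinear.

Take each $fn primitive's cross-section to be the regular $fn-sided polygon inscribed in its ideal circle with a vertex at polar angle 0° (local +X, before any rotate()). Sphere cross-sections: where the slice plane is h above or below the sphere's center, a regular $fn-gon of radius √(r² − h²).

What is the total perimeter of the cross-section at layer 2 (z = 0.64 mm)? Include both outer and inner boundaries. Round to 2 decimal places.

At z = 0.64 mm: the cylinder: section is a regular 16-gon, circumradius r=7 (perimeter = 2·16·7.000·sin(180°/16) = 43.70 mm); the 17.5×25 cube at (3.5, 4) contributes its full rectangle (perimeter 85.00 mm); the cylinder at (-3.5, 16) is not intersected at this z (z outside [2, 14.5]); Taking the first minus the rest: starting from the r=7 cylinder, the 17.5×25 cube at (3.5, 4) partially overlaps it — only the 2.38 mm² overlap (of its 437.50 mm²) is removed, clipping the outline — boundary = 44.82 mm; the sphere at (1.5, 13.5) is absent (|z−center|=20.860 > r=4); Subtracting the remaining from the first: none of the subtracted shapes is present at this height, so the result so far is unchanged — boundary = 44.82 mm. Overall, the cross-section is a single solid region. Total boundary length (outer) = 44.82 mm.

44.82 mm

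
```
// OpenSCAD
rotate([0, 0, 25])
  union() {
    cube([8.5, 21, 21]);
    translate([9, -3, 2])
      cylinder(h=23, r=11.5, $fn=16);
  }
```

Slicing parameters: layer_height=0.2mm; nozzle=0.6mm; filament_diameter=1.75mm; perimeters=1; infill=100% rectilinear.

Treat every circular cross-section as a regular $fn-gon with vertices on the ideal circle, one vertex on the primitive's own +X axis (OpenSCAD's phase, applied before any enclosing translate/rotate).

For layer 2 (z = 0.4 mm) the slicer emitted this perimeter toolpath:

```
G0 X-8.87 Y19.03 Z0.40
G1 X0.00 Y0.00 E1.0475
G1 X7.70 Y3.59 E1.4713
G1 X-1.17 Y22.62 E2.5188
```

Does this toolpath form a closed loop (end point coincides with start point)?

Start point (G0): (-8.87, 19.03). End point (last G1): the path does not return to the start — open.

no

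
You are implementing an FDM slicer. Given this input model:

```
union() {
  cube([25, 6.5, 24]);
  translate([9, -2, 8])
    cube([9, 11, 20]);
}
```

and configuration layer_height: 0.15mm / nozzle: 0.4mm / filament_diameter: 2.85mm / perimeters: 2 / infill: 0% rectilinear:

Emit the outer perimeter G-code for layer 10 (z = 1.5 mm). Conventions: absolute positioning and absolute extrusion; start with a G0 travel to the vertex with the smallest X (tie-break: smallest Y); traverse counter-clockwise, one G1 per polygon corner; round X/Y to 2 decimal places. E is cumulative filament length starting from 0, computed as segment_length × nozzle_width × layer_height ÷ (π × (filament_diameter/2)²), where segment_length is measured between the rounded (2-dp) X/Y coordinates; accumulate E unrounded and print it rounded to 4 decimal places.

G0 X0.00 Y0.00 Z1.50
G1 X25.00 Y0.00 E0.2351
G1 X25.00 Y6.50 E0.2963
G1 X0.00 Y6.50 E0.5314
G1 X0.00 Y0.00 E0.5925

At z = 1.5 mm: the cube is present — its section is the full 25×6.5 rectangle; the cube at (9, -2) is not intersected at this z (z outside [8, 28]); Taking the union: only the 25×6.5 cube is present, so the union is just that shape — 1 connected region. The outline is a single polygon with 4 vertices. Extrusion per mm of travel: 0.4 × 0.15 / (π × 1.425²) = 0.009405. Accumulating E over each segment gives final E = 0.5925.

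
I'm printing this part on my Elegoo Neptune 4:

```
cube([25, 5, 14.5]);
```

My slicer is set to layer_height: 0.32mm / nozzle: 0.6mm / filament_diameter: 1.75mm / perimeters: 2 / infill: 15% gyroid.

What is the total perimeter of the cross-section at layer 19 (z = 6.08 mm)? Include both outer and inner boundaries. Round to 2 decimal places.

At z = 6.08 mm: the cube (footprint 25×5) is included at this height (perimeter 60.00 mm). Overall, the cross-section is a single solid region. Total boundary length (outer) = 60.00 mm.

60.00 mm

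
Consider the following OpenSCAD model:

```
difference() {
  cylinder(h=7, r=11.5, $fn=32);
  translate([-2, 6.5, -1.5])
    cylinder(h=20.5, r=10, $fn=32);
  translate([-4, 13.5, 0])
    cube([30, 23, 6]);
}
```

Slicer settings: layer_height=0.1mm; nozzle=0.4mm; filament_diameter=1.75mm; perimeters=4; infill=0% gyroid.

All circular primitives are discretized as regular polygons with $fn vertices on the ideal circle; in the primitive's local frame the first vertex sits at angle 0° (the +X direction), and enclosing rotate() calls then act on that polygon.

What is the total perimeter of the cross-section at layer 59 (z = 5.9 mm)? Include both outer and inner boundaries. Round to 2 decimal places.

At z = 5.9 mm: the cylinder: section is a regular 32-gon, circumradius r=11.5 (perimeter = 2·32·11.500·sin(180°/32) = 72.14 mm); the r=10 cylinder at (-2, 6.5) gives a regular 32-gon of circumradius 10 (constant along its height) (perimeter = 2·32·10.000·sin(180°/32) = 62.73 mm); the 30×23 cube at (-4, 13.5) contributes its full rectangle (perimeter 106.00 mm); Subtracting the remaining from the first: starting from the r=11.5 cylinder, the r=10 cylinder at (-2, 6.5) partially overlaps it — only the 215.48 mm² overlap (of its 312.14 mm²) is removed, clipping the outline; the 30×23 cube at (-4, 13.5) misses the remaining region (no effect) — boundary = 77.32 mm. Overall, the cross-section is a single solid region. Total boundary length (outer) = 77.32 mm.

77.32 mm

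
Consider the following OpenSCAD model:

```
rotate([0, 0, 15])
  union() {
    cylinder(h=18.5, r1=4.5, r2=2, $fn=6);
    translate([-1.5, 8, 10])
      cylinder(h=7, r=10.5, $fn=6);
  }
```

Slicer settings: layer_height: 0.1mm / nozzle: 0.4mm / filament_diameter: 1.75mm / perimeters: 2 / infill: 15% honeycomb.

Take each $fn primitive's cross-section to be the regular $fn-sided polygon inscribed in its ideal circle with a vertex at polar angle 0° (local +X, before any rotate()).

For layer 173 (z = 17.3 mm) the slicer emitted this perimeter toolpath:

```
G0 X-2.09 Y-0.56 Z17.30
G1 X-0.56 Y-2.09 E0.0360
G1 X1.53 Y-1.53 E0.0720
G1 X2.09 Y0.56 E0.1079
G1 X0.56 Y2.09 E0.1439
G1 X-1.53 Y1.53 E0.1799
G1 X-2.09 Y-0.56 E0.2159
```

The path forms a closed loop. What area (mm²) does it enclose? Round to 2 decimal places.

Apply the shoelace formula to the sequence of (X, Y) vertices; enclosed area = 12.16 mm².

12.16 mm²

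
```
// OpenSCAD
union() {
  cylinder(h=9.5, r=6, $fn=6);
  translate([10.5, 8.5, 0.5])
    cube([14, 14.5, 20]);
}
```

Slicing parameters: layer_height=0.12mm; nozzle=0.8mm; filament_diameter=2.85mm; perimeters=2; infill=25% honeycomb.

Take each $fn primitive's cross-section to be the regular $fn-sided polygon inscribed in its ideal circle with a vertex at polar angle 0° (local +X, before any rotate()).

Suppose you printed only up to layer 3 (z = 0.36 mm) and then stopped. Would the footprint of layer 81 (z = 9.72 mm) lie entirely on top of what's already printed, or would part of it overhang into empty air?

part overhangs

Compare the two slices. At z = 0.36: the r=6 cylinder contributes a regular 6-gon of circumradius 6 (area = (6/2)·6.000²·sin(360°/6) = 93.53 mm²); the cube at (10.5, 8.5) does not reach this height (z outside [0.5, 20.5]); Taking the union: only the r=6 cylinder is present, so the union is just that shape — area = 93.53 mm². At z = 9.72: the cylinder does not reach this height (z outside [0, 9.5]); the cube at (10.5, 8.5) is present — its section is the full 14×14.5 rectangle (area 203.00 mm²); Merging all regions: only the 14×14.5 cube at (10.5, 8.5) is present, so the union is just that shape — area = 203.00 mm². Checking containment: at z = 9.72 the cross-section extends beyond the z = 0.36 cross-section by about 203.00 mm².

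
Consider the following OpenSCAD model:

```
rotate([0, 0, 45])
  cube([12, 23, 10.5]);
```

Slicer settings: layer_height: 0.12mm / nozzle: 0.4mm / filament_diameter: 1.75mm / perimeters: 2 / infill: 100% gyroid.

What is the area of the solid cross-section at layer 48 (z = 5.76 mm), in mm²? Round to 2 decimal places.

276.00 mm²

At z = 5.76 mm: the cube (footprint 12×23) is included at this height (area 276.00 mm²); (whole slice rotated 45° about Z — lengths, areas and connectivity unchanged). Overall, the cross-section is a single solid region. Net area = 276.00 mm².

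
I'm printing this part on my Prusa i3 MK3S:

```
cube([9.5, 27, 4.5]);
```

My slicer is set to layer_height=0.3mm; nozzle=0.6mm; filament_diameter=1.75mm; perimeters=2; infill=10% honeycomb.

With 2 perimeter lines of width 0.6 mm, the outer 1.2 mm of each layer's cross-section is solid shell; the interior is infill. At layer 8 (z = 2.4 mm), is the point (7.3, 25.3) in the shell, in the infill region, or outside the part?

At z = 2.4 mm: the cube (footprint 9.5×27) is included at this height. Overall, the cross-section is a single solid region. The nearest boundary edge runs (9.50, 27.00)→(0.00, 27.00); distance from the point to it = 1.70 mm. The point is inside the cross-section and 1.70 mm from the nearest boundary — more than the 1.2 mm shell width (2 × 0.6), so it's in the infill interior.

infill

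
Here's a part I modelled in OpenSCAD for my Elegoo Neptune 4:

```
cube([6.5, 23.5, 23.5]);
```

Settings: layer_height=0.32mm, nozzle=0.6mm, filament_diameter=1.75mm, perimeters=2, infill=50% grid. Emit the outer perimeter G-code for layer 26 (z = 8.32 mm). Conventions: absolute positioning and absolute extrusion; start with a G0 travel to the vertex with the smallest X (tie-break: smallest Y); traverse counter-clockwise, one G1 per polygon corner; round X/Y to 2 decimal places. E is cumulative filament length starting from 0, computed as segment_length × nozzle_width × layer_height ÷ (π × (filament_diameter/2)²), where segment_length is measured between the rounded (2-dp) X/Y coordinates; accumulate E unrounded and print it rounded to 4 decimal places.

G0 X0.00 Y0.00 Z8.32
G1 X6.50 Y0.00 E0.5189
G1 X6.50 Y23.50 E2.3947
G1 X0.00 Y23.50 E2.9136
G1 X0.00 Y0.00 E4.7895

At z = 8.32 mm: the cube (footprint 6.5×23.5) is included at this height. The outline is a single polygon with 4 vertices. Extrusion per mm of travel: 0.6 × 0.32 / (π × 0.875²) = 0.079824. Accumulating E over each segment gives final E = 4.7895.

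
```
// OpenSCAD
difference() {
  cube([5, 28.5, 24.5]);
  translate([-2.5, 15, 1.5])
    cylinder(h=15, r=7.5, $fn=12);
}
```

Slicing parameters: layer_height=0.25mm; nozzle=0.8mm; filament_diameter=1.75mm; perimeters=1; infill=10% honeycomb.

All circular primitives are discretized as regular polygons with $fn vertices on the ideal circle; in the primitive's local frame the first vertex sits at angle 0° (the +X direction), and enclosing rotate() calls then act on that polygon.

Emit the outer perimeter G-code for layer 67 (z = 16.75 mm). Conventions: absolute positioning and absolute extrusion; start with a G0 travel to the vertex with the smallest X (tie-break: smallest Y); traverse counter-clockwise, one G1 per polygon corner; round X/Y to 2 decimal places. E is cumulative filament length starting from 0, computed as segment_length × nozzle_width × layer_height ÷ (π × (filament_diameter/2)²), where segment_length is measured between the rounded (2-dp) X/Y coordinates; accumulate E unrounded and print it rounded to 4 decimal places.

G0 X0.00 Y0.00 Z16.75
G1 X5.00 Y0.00 E0.4158
G1 X5.00 Y28.50 E2.7855
G1 X0.00 Y28.50 E3.2013
G1 X0.00 Y0.00 E5.5711

At z = 16.75 mm: the cube (footprint 5×28.5) is included at this height; the cylinder at (-2.5, 15) does not reach this height (z outside [1.5, 16.5]); Subtracting the remaining from the first: none of the subtracted shapes is present at this height, so the 5×28.5 cube is unchanged — 1 connected region. The outline is a single polygon with 4 vertices. Extrusion per mm of travel: 0.8 × 0.25 / (π × 0.875²) = 0.083150. Accumulating E over each segment gives final E = 5.5711.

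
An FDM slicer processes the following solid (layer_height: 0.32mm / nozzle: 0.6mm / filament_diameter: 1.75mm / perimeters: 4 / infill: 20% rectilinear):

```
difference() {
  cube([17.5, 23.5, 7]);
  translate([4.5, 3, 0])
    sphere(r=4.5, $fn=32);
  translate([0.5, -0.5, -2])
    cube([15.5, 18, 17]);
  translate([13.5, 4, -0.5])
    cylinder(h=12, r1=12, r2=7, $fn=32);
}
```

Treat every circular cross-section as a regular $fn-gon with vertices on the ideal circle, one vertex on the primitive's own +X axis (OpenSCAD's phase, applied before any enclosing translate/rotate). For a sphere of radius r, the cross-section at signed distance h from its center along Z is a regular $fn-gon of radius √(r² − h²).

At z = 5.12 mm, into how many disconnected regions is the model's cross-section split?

At z = 5.12 mm: the cube is present — its section is the full 17.5×23.5 rectangle; the sphere at (4.5, 3) is not intersected at this z (|z−center|=5.120 > r=4.5); the cube at (0.5, -0.5) (footprint 15.5×18) is included at this height; the cone at (13.5, 4) (r1=12→r2=7) has section circumradius 9.658 here — a regular 32-gon; Subtracting the remaining from the first: starting from the 17.5×23.5 cube, the 15.5×18 cube at (0.5, -0.5) partially overlaps it — only the 271.25 mm² overlap (of its 279.00 mm²) is removed, clipping the outline; the cone at (13.5, 4) partially overlaps it — only the 19.58 mm² overlap (of its 291.18 mm²) is removed, clipping the outline — 1 connected region. The result has 1 disconnected region.

1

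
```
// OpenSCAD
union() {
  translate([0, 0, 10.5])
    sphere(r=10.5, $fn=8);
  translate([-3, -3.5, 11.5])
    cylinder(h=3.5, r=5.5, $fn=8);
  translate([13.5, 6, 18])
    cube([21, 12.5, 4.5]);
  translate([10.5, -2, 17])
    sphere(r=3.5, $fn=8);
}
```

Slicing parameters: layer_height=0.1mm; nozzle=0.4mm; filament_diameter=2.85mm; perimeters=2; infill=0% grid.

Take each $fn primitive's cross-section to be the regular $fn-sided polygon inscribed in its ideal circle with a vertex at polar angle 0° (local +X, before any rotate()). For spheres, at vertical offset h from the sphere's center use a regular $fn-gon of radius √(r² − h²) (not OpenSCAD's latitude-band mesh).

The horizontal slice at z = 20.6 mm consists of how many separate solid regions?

2

At z = 20.6 mm: the r=10.5 sphere slices to a regular 8-gon of circumradius 2.871 (√(r²−h²) with h=10.1 from center); the cylinder at (-3, -3.5) does not reach this height (z outside [11.5, 15]); the cube at (13.5, 6) (footprint 21×12.5) is included at this height; the sphere at (10.5, -2) is not intersected at this z (|z−center|=3.600 > r=3.5); Combining (union): the 2 present regions are separate (no shared area or edge), so areas and boundary lengths simply add and each stays a separate island — 2 connected regions. The result has 2 disconnected regions.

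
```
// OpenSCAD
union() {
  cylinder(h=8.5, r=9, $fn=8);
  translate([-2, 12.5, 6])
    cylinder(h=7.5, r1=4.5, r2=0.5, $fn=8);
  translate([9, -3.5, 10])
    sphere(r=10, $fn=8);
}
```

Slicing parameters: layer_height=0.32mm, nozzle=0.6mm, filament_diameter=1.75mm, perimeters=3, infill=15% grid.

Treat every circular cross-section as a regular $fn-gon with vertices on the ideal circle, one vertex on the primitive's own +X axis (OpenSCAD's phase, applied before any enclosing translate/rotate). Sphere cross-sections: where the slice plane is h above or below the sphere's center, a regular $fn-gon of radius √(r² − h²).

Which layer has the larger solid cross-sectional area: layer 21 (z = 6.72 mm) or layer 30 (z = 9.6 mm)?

layer 21 (z = 6.72 mm)

Layer 21 (z = 6.72): the r=9 cylinder gives a regular 8-gon of circumradius 9 (constant along its height) (area = (8/2)·9.000²·sin(360°/8) = 229.10 mm²); the cone at (-2, 12.5): at t=0.096 of its height the radius interpolates to r₁+(r₂−r₁)t = 4.116, giving a regular 8-gon of that circumradius (area = (8/2)·4.116²·sin(360°/8) = 47.92 mm²); the r=10 sphere at (9, -3.5) contributes a regular 8-gon of circumradius √(10²−3.28²) = 9.447 (area = (8/2)·9.447²·sin(360°/8) = 252.41 mm²); Merging all regions: the regions partially overlap — summed areas 529.43 mm² minus the doubly-counted overlap 79.41 mm² gives 450.02 mm² — area = 450.02 mm². So its area = 450.02 mm². Layer 30 (z = 9.6): the cylinder is not intersected at this z (z outside [0, 8.5]); the cone at (-2, 12.5) contributes a regular 8-gon of circumradius 2.580 (interpolated between r1=4.5 and r2=0.5 at t=0.480) (area = (8/2)·2.580²·sin(360°/8) = 18.83 mm²); the sphere at (9, -3.5): section is a regular 8-gon, circumradius = √(r²−h²) = √(10²−0.4²) = 9.992 (area = (8/2)·9.992²·sin(360°/8) = 282.39 mm²); Merging all regions: the 2 present regions are separate (no shared area or edge), so areas and boundary lengths simply add and each stays a separate island — area = 301.22 mm². So its area = 301.22 mm². Layer 21 is larger (450.02 vs 301.22 mm²).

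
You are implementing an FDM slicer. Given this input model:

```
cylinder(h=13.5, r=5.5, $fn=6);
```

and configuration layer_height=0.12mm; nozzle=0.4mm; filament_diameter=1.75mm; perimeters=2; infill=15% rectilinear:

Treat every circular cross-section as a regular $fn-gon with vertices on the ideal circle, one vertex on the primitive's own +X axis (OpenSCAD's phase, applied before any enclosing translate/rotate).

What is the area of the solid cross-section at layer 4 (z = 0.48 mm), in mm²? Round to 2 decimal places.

At z = 0.48 mm: the r=5.5 cylinder contributes a regular 6-gon of circumradius 5.5 (area = (6/2)·5.500²·sin(360°/6) = 78.59 mm²). Overall, the cross-section is a single solid region. Net area = 78.59 mm².

78.59 mm²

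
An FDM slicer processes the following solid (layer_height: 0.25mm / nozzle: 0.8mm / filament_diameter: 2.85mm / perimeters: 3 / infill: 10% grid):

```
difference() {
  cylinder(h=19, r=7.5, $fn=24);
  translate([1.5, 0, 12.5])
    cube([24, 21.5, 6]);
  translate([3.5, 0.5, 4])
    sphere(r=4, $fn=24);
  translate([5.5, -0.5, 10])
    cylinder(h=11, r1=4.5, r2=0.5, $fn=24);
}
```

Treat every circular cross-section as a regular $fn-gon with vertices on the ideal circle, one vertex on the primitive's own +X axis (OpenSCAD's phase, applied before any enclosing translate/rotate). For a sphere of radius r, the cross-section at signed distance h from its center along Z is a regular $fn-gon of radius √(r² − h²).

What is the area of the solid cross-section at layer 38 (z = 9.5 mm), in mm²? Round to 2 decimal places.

At z = 9.5 mm: the cylinder: section is a regular 24-gon, circumradius r=7.5 (area = (24/2)·7.500²·sin(360°/24) = 174.70 mm²); the cube at (1.5, 0) is absent (z outside [12.5, 18.5]); the sphere at (3.5, 0.5) is absent (|z−center|=5.500 > r=4); the cone at (5.5, -0.5) is not intersected at this z (z outside [10, 21]); After the difference (first − rest): none of the subtracted shapes is present at this height, so the r=7.5 cylinder is unchanged — area = 174.70 mm². Overall, the cross-section is a single solid region. Net area = 174.70 mm².

174.70 mm²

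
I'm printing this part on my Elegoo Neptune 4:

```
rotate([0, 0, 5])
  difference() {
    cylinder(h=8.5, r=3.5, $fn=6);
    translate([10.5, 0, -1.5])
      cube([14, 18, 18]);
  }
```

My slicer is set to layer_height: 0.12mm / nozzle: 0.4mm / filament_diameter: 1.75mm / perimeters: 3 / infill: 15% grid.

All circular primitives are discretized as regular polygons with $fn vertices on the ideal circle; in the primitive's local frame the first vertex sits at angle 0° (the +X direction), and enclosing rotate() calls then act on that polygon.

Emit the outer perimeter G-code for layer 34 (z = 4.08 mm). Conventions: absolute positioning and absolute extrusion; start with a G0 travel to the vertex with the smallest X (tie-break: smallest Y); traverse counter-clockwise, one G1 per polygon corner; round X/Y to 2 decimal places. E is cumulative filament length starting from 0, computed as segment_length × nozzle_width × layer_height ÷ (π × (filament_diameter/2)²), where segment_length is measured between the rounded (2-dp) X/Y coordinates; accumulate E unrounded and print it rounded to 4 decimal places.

G0 X-3.49 Y-0.31 Z4.08
G1 X-1.48 Y-3.17 E0.0698
G1 X2.01 Y-2.87 E0.1397
G1 X3.49 Y0.31 E0.2097
G1 X1.48 Y3.17 E0.2794
G1 X-2.01 Y2.87 E0.3493
G1 X-3.49 Y-0.31 E0.4193

At z = 4.08 mm: the cylinder: section is a regular 6-gon, circumradius r=3.5; the cube at (10.5, 0) (footprint 14×18) is included at this height; Subtracting the remaining from the first: starting from the r=3.5 cylinder, the 14×18 cube at (10.5, 0) misses the remaining region (no effect) — 1 connected region; (whole slice rotated 5° about Z — lengths, areas and connectivity unchanged). The outline is a single polygon with 6 vertices. Extrusion per mm of travel: 0.4 × 0.12 / (π × 0.875²) = 0.019956. Accumulating E over each segment gives final E = 0.4193.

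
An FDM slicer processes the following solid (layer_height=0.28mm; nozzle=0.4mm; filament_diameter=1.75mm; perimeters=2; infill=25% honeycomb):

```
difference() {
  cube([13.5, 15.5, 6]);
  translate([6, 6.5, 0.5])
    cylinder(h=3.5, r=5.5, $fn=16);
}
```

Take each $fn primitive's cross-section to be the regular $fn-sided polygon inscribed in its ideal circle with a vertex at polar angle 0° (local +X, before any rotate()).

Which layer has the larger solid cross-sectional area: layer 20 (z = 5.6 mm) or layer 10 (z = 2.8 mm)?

layer 20 (z = 5.6 mm)

Layer 20 (z = 5.6): the 13.5×15.5 cube contributes its full rectangle (area 209.25 mm²); the cylinder at (6, 6.5) is absent (z outside [0.5, 4]); Subtracting the remaining from the first: none of the subtracted shapes is present at this height, so the 13.5×15.5 cube is unchanged — area = 209.25 mm². So its area = 209.25 mm². Layer 10 (z = 2.8): the cube (footprint 13.5×15.5) is included at this height (area 209.25 mm²); the r=5.5 cylinder at (6, 6.5) contributes a regular 16-gon of circumradius 5.5 (area = (16/2)·5.500²·sin(360°/16) = 92.61 mm²); Subtracting the remaining from the first: starting from the 13.5×15.5 cube (209.25 mm²), the r=5.5 cylinder at (6, 6.5) lies wholly inside it (removes its full 92.61 mm² and its 34.34 mm outline becomes a hole wall) — area = 116.64 mm². So its area = 116.64 mm². Layer 20 is larger (209.25 vs 116.64 mm²).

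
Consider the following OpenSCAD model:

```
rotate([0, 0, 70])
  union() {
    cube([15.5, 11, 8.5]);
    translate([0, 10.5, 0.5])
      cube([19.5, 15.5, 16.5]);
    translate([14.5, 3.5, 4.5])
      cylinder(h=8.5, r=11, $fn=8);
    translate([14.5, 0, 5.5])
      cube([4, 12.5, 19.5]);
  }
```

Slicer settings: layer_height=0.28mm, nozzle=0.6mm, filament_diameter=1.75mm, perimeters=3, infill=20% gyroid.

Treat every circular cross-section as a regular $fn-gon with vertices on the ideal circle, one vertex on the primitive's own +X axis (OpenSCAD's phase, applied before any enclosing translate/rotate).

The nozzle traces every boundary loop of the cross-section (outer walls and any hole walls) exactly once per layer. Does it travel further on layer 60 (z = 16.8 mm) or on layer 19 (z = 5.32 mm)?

Layer 60 (z = 16.8): the cube is not intersected at this z (z outside [0, 8.5]); the 19.5×15.5 cube at (0, 10.5) contributes its full rectangle (perimeter 70.00 mm); the cylinder at (14.5, 3.5) is absent (z outside [4.5, 13]); the cube at (14.5, 0) (footprint 4×12.5) is included at this height (perimeter 33.00 mm); Taking the union: the regions partially overlap (shared area 8.00 mm²), so the edge portions inside another operand are dropped and the merged outline is re-measured after clipping — boundary = 91.00 mm; (whole slice rotated 70° about Z — lengths, areas and connectivity unchanged). So its perimeter = 91.00 mm. Layer 19 (z = 5.32): the cube is present — its section is the full 15.5×11 rectangle (perimeter 53.00 mm); the cube at (0, 10.5) (footprint 19.5×15.5) is included at this height (perimeter 70.00 mm); the r=11 cylinder at (14.5, 3.5) contributes a regular 8-gon of circumradius 11 (perimeter = 2·8·11.000·sin(180°/8) = 67.35 mm); the cube at (14.5, 0) is not intersected at this z (z outside [5.5, 25]); Taking the union: the regions partially overlap (shared area 154.60 mm²), so the edge portions inside another operand are dropped and the merged outline is re-measured after clipping — boundary = 105.33 mm; (rotated 70° about Z; rotation is an isometry so areas/perimeters/island counts are preserved). So its perimeter = 105.33 mm. Layer 19 is larger (105.33 vs 91.00 mm).

layer 19 (z = 5.32 mm)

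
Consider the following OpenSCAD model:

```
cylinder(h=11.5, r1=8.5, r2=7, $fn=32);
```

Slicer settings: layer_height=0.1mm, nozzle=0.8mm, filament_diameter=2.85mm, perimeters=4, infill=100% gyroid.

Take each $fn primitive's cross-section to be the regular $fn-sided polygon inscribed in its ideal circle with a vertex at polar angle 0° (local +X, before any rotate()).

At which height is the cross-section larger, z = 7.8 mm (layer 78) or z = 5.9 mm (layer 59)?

layer 59 (z = 5.9 mm)

Layer 78 (z = 7.8): the cone (r1=8.5→r2=7) has section circumradius 7.483 here — a regular 32-gon (area = (32/2)·7.483²·sin(360°/32) = 174.77 mm²). So its area = 174.77 mm². Layer 59 (z = 5.9): the cone contributes a regular 32-gon of circumradius 7.730 (interpolated between r1=8.5 and r2=7 at t=0.513) (area = (32/2)·7.730²·sin(360°/32) = 186.54 mm²). So its area = 186.54 mm². Layer 59 is larger (186.54 vs 174.77 mm²).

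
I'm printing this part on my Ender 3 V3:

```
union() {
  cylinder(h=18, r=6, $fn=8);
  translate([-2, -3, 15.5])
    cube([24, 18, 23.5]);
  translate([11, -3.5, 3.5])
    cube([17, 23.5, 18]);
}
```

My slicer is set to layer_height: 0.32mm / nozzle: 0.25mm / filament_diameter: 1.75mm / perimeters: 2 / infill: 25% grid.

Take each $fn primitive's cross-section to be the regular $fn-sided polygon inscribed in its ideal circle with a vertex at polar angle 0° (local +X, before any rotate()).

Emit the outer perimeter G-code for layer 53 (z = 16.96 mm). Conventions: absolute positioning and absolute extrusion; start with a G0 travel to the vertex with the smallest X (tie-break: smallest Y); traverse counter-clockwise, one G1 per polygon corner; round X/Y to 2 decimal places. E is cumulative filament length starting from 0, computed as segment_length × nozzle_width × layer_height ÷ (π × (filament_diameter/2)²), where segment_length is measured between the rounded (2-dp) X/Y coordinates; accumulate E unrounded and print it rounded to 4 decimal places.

G0 X-6.00 Y0.00 Z16.96
G1 X-4.24 Y-4.24 E0.1527
G1 X0.00 Y-6.00 E0.3054
G1 X4.24 Y-4.24 E0.4581
G1 X4.76 Y-3.00 E0.5028
G1 X11.00 Y-3.00 E0.7103
G1 X11.00 Y-3.50 E0.7270
G1 X28.00 Y-3.50 E1.2924
G1 X28.00 Y20.00 E2.0740
G1 X11.00 Y20.00 E2.6394
G1 X11.00 Y15.00 E2.8057
G1 X-2.00 Y15.00 E3.2381
G1 X-2.00 Y5.17 E3.5651
G1 X-4.24 Y4.24 E3.6457
G1 X-6.00 Y0.00 E3.7984

At z = 16.96 mm: the r=6 cylinder contributes a regular 8-gon of circumradius 6; the 24×18 cube at (-2, -3) contributes its full rectangle; the cube at (11, -3.5) is present — its section is the full 17×23.5 rectangle; Taking the union: the regions partially overlap (shared area 256.76 mm²), so overlapping operands fuse into one piece — 1 connected region. The outline is a single polygon with 14 vertices. Extrusion per mm of travel: 0.25 × 0.32 / (π × 0.875²) = 0.033260. Accumulating E over each segment gives final E = 3.7984.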